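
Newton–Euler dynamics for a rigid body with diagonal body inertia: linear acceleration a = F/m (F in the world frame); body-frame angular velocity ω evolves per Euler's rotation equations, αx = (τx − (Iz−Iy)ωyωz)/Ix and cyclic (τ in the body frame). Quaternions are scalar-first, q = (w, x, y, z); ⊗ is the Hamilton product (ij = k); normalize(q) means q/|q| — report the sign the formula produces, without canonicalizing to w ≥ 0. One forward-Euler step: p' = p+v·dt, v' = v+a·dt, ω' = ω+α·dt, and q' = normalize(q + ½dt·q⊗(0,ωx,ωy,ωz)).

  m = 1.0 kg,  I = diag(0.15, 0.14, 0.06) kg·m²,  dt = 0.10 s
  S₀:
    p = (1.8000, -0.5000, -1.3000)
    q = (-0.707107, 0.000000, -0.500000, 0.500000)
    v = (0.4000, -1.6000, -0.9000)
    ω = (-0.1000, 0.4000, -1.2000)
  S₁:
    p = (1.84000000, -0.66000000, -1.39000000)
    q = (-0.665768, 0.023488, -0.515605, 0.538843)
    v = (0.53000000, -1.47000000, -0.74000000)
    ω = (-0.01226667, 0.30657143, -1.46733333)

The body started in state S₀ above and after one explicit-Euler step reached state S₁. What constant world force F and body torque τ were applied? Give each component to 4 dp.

F = (1.3000, 1.3000, 1.6000)
τ = (0.1700, -0.1200, -0.1600)

v₁ − v₀ = (0.13000000, 0.13000000, 0.16000000)
m·(v₁−v₀)/dt = (1.3000, 1.3000, 1.6000)
Δω = ω₁−ω₀ = (0.08773333, -0.09342857, -0.26733333)
applied torque τ = (0.1700, -0.1200, -0.1600)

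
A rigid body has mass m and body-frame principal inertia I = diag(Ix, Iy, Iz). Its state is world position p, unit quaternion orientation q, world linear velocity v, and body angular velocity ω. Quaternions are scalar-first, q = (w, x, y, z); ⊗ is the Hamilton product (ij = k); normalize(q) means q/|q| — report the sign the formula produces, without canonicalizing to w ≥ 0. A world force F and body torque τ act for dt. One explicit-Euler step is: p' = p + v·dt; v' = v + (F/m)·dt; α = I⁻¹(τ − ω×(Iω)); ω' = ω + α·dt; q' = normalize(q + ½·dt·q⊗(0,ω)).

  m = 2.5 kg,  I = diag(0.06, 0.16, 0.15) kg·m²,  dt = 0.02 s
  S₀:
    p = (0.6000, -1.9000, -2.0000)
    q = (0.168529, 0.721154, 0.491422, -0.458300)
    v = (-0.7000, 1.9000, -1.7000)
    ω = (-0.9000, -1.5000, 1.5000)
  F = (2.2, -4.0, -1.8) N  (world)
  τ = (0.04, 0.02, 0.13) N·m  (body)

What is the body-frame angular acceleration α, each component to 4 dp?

gyro term ω×Iω = (0.0225, 0.1215, 0.1350)
(τ − ω×Iω)/I = (0.2917, -0.6344, -0.0333)

α = (0.2917, -0.6344, -0.0333)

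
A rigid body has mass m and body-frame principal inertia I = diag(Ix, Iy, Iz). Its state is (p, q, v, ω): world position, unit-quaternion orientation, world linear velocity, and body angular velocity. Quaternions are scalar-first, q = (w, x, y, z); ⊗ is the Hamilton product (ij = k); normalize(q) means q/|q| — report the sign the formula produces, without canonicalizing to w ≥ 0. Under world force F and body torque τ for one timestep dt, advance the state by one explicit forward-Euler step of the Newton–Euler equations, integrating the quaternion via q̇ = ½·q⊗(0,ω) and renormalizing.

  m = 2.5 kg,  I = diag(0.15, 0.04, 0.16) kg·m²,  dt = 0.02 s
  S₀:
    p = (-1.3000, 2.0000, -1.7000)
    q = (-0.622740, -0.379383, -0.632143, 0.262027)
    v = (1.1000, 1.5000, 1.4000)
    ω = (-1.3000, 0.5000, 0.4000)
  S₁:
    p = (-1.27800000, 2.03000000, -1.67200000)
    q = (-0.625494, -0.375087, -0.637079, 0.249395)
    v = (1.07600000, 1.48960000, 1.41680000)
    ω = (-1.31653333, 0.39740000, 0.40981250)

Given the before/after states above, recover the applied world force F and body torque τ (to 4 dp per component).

rate change Δω = (-0.01653333, -0.10260000, 0.00981250)
ω₀×(Iω₀) = (0.0240, 0.0052, 0.0715)
I·α + gyro = (-0.1000, -0.2000, 0.1500)
Δv = v₁−v₀ = (-0.02400000, -0.01040000, 0.01680000)
m·(v₁−v₀)/dt = (-3.0000, -1.3000, 2.1000)

F = (-3.0000, -1.3000, 2.1000)
τ = (-0.1000, -0.2000, 0.1500)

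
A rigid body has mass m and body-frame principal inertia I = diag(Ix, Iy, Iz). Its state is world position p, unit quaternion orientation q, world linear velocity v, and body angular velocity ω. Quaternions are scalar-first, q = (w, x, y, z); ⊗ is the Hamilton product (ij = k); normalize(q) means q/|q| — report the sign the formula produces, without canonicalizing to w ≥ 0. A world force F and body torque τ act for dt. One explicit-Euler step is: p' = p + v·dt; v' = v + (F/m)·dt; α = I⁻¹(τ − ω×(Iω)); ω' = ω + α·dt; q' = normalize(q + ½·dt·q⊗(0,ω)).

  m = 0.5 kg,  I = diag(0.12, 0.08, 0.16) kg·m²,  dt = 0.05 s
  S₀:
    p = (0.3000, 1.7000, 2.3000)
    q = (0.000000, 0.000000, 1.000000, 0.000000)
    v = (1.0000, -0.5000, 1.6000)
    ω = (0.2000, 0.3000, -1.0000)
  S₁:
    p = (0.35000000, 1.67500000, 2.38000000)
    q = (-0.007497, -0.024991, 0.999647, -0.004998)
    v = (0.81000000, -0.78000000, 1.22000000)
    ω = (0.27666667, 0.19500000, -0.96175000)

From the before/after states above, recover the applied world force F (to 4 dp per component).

v₁ − v₀ = (-0.19000000, -0.28000000, -0.38000000)
m·(v₁−v₀)/dt = (-1.9000, -2.8000, -3.8000)

F = (-1.9000, -2.8000, -3.8000)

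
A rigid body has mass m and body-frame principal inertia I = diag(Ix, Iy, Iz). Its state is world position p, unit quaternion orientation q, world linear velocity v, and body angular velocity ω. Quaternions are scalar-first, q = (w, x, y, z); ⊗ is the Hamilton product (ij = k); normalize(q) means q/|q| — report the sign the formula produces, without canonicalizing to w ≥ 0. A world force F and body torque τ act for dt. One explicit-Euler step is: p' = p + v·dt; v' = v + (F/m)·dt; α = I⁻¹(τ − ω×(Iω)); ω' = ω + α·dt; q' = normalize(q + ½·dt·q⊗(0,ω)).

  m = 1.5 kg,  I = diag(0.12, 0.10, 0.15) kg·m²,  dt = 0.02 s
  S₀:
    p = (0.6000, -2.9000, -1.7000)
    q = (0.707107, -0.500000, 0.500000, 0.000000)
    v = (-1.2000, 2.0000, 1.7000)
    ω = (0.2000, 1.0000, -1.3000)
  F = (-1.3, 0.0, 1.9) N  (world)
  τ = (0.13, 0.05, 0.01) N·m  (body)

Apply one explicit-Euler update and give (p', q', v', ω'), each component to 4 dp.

(τ − ω×Iω)/I = (1.6250, 0.4220, 0.0933)
ω + α·dt = (0.2325, 1.0084, -1.2981)
q⊗(0,ω) = (-0.4000000, -0.5085786, 0.0571070, -1.5192391)
updated quaternion q' = (0.7030, -0.5050, 0.5005, -0.0152)
linear accel F/m = (-0.8667, 0.0000, 1.2667)
p' = p + v·dt = (0.5760, -2.8600, -1.6660)
new velocity v' = (-1.2173, 2.0000, 1.7253)

p' = (0.5760, -2.8600, -1.6660)
q' = (0.7030, -0.5050, 0.5005, -0.0152)
v' = (-1.2173, 2.0000, 1.7253)
ω' = (0.2325, 1.0084, -1.2981)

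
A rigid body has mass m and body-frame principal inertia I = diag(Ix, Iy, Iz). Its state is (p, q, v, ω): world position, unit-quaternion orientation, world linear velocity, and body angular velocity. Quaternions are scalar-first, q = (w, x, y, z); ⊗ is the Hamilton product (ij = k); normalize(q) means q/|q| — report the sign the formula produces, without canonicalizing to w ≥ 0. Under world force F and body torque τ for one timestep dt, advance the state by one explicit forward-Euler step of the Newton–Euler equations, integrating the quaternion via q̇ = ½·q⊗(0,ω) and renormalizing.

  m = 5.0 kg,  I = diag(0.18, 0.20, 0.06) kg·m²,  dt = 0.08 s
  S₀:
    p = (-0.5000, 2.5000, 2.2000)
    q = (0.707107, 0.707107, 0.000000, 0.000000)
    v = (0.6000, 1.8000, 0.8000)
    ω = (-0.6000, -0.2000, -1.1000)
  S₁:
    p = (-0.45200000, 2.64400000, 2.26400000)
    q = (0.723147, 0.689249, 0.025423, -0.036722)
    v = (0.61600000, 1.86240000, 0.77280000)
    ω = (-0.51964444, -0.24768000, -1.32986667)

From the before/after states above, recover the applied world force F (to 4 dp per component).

velocity change Δv = (0.01600000, 0.06240000, -0.02720000)
F = m·Δv/dt = (1.0000, 3.9000, -1.7000)

F = (1.0000, 3.9000, -1.7000)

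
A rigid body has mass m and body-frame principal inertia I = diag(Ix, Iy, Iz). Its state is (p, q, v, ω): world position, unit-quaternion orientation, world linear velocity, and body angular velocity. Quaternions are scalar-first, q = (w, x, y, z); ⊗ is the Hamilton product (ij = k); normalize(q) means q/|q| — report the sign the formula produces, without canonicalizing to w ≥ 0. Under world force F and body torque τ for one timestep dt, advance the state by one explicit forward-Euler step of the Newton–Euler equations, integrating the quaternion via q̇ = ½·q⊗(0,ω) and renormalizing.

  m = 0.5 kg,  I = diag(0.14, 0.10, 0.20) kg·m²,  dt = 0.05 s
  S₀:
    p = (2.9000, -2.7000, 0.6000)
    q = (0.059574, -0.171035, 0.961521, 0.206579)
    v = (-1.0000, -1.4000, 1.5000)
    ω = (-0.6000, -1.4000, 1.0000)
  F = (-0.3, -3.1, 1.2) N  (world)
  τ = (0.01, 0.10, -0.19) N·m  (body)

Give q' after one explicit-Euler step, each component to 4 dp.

q' = (0.0854, -0.1405, 0.9596, 0.2282)

Hamilton product q⊗(0,ω) = (1.0369294, 1.2149872, -0.0363160, 0.8759356)
updated quaternion q' = (0.0854, -0.1405, 0.9596, 0.2282)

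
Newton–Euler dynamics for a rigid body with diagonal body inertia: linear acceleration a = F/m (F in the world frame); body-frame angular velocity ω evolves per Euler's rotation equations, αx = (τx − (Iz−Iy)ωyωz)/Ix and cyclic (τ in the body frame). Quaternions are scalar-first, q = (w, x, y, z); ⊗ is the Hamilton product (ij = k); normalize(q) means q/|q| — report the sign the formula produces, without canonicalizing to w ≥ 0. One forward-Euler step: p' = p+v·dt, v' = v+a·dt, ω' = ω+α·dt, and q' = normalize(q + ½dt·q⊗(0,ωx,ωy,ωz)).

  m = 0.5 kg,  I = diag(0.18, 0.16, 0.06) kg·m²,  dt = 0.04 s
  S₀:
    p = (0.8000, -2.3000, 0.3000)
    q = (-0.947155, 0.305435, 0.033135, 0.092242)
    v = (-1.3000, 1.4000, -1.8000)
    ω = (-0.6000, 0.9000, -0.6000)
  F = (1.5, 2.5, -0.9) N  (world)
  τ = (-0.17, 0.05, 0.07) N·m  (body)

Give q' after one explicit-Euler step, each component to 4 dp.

Hamilton product q⊗(0,ω) = (0.2087847, 0.4653942, -0.7245237, 0.8630655)
q + ½dt·q⊗(0,ω), renormalized = (-0.9427, 0.3146, 0.0186, 0.1095)

q' = (-0.9427, 0.3146, 0.0186, 0.1095)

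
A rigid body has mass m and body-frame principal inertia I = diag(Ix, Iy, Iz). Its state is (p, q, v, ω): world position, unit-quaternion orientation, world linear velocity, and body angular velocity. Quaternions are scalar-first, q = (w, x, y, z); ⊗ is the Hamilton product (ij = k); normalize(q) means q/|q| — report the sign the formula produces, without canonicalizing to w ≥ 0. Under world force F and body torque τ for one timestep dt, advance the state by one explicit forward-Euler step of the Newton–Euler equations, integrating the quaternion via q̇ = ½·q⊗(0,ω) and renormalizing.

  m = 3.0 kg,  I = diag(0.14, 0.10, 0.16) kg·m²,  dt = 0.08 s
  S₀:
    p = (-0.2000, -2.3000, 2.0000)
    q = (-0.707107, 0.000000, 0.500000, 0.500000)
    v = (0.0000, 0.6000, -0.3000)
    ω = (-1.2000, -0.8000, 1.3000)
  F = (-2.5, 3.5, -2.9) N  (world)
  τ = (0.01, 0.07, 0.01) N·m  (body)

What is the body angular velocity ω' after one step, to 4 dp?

ω' = (-1.1586, -0.7690, 1.3242)

(τ − ω×Iω)/I = (0.5171, 0.3880, 0.3025)
ω + α·dt = (-1.1586, -0.7690, 1.3242)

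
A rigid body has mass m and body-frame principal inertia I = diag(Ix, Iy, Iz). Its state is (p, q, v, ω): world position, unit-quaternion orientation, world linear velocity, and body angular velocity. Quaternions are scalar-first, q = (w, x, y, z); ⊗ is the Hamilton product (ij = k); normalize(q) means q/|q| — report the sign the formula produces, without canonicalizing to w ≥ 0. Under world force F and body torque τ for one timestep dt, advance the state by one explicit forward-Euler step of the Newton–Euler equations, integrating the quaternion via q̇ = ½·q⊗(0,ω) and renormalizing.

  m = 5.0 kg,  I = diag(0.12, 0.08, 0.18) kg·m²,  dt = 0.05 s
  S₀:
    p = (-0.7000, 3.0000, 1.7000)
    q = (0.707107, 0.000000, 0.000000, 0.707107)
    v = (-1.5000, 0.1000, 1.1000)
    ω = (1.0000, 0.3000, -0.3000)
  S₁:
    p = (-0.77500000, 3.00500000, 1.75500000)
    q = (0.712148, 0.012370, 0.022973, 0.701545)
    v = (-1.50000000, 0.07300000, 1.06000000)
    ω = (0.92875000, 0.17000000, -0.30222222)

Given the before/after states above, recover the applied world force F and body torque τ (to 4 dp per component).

F = (0.0000, -2.7000, -4.0000)
τ = (-0.1800, -0.1900, -0.0200)

rate change Δω = (-0.07125000, -0.13000000, -0.00222222)
applied torque τ = (-0.1800, -0.1900, -0.0200)
v₁ − v₀ = (0.00000000, -0.02700000, -0.04000000)
F = m·Δv/dt = (0.0000, -2.7000, -4.0000)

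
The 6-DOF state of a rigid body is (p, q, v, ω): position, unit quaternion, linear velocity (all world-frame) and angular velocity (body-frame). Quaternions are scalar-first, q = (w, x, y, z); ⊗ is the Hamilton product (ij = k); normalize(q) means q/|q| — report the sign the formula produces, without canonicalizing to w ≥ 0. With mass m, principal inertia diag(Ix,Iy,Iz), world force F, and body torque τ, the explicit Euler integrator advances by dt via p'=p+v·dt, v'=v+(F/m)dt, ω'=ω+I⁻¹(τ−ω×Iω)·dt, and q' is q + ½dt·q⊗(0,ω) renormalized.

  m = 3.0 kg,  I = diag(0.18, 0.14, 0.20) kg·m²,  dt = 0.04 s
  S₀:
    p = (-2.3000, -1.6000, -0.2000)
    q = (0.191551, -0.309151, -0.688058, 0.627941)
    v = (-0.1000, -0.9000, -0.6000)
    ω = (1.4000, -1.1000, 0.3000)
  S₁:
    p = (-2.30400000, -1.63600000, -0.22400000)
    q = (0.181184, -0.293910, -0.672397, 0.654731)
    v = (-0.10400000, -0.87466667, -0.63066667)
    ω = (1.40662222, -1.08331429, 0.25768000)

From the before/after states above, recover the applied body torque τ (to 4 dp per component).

ω₁ − ω₀ = (0.00662222, 0.01668571, -0.04232000)
applied torque τ = (0.0100, 0.0500, -0.1500)

τ = (0.0100, 0.0500, -0.1500)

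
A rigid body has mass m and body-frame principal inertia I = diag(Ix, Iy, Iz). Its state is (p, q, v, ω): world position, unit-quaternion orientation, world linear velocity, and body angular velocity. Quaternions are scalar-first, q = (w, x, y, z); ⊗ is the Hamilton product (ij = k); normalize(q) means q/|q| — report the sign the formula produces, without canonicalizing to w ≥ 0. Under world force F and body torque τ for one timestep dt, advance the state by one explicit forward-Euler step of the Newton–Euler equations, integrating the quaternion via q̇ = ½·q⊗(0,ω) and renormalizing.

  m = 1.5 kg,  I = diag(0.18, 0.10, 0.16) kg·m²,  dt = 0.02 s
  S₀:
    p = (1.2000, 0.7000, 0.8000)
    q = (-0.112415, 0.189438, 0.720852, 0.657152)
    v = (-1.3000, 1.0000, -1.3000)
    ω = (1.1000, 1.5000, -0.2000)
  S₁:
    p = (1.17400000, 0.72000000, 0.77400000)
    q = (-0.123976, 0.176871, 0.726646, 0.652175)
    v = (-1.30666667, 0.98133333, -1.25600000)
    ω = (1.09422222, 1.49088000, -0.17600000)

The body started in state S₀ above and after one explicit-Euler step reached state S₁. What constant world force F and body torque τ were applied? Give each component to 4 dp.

F = (-0.5000, -1.4000, 3.3000)
τ = (-0.0700, -0.0500, 0.0600)

ω₁ − ω₀ = (-0.00577778, -0.00912000, 0.02400000)
precession coupling = (-0.0180, -0.0044, -0.1320)
I·α + gyro = (-0.0700, -0.0500, 0.0600)
velocity change Δv = (-0.00666667, -0.01866667, 0.04400000)
applied force F = (-0.5000, -1.4000, 3.3000)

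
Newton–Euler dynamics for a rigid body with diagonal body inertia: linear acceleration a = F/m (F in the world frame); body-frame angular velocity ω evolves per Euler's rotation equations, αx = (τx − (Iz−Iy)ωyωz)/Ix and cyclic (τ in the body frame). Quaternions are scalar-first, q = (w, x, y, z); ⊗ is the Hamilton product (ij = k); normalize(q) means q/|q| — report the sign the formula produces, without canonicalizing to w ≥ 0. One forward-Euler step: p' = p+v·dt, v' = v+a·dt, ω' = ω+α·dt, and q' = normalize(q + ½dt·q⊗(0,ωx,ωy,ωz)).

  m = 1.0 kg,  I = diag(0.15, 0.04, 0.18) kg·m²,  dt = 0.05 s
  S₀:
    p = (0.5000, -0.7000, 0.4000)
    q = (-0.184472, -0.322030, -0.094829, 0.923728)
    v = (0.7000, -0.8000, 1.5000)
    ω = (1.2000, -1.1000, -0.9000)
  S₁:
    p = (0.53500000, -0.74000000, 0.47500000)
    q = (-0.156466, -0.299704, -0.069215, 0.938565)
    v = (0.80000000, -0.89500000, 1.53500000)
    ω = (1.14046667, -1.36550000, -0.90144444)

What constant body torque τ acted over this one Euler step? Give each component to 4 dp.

Δω = ω₁−ω₀ = (-0.05953333, -0.26550000, -0.00144444)
ω₀×(Iω₀) = (0.1386, 0.0324, 0.1452)
applied torque τ = (-0.0400, -0.1800, 0.1400)

τ = (-0.0400, -0.1800, 0.1400)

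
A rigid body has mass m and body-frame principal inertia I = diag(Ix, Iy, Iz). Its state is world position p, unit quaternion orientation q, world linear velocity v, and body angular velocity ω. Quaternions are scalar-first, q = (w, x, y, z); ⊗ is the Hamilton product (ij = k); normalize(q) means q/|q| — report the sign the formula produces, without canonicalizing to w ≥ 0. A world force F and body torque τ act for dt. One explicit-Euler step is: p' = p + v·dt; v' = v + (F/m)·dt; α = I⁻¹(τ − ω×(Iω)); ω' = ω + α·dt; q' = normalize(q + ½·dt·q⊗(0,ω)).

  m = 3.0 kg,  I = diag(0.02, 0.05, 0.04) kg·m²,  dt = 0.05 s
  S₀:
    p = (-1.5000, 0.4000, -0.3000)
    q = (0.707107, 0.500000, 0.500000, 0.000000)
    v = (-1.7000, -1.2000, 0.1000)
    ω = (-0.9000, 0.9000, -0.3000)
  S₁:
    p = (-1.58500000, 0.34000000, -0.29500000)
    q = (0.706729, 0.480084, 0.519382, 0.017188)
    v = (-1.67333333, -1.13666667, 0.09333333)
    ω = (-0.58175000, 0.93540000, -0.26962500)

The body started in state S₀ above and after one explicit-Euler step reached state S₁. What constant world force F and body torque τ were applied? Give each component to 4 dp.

velocity change Δv = (0.02666667, 0.06333333, -0.00666667)
F = m·Δv/dt = (1.6000, 3.8000, -0.4000)
Δω = ω₁−ω₀ = (0.31825000, 0.03540000, 0.03037500)
ω₀×(Iω₀) = (0.0027, -0.0054, -0.0243)
τ = I·(Δω/dt) + ω₀×(Iω₀) = (0.1300, 0.0300, 0.0000)

F = (1.6000, 3.8000, -0.4000)
τ = (0.1300, 0.0300, 0.0000)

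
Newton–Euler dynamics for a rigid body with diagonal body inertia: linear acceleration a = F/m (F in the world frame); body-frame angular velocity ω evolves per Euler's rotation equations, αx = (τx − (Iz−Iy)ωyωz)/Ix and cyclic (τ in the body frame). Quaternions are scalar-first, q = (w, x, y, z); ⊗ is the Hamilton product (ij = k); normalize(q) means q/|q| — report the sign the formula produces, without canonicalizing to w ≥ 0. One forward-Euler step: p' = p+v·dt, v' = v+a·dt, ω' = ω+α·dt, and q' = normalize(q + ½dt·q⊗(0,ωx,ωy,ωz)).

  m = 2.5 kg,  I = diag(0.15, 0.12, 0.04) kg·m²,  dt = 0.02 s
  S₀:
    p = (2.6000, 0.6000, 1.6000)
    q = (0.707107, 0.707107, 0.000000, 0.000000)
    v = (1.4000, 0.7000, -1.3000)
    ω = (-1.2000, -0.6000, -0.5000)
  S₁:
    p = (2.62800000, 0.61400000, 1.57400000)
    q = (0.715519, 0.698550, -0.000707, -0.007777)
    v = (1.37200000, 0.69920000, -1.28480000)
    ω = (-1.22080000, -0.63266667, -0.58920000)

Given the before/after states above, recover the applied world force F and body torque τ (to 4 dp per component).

F = (-3.5000, -0.1000, 1.9000)
τ = (-0.1800, -0.1300, -0.2000)

Δω = ω₁−ω₀ = (-0.02080000, -0.03266667, -0.08920000)
gyro term ω₀×Iω₀ = (-0.0240, 0.0660, -0.0216)
applied torque τ = (-0.1800, -0.1300, -0.2000)
velocity change Δv = (-0.02800000, -0.00080000, 0.01520000)
F = m·Δv/dt = (-3.5000, -0.1000, 1.9000)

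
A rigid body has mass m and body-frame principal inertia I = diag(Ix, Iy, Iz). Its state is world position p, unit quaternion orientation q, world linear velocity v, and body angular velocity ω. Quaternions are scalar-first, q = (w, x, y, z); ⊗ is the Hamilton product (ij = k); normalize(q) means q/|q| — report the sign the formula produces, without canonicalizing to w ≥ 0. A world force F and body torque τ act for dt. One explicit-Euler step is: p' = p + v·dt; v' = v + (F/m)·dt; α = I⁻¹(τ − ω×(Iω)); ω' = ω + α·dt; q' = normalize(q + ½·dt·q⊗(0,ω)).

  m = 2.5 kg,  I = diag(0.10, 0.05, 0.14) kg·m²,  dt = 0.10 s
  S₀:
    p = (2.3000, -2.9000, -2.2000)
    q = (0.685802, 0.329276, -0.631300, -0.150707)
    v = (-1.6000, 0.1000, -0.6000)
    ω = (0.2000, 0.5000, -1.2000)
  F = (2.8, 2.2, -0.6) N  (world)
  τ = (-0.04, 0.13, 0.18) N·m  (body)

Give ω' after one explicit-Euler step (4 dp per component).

α = I⁻¹(τ − ω×Iω) = (0.1400, 2.4080, 1.3214)
ω' = ω + α·dt = (0.2140, 0.7408, -1.0679)

ω' = (0.2140, 0.7408, -1.0679)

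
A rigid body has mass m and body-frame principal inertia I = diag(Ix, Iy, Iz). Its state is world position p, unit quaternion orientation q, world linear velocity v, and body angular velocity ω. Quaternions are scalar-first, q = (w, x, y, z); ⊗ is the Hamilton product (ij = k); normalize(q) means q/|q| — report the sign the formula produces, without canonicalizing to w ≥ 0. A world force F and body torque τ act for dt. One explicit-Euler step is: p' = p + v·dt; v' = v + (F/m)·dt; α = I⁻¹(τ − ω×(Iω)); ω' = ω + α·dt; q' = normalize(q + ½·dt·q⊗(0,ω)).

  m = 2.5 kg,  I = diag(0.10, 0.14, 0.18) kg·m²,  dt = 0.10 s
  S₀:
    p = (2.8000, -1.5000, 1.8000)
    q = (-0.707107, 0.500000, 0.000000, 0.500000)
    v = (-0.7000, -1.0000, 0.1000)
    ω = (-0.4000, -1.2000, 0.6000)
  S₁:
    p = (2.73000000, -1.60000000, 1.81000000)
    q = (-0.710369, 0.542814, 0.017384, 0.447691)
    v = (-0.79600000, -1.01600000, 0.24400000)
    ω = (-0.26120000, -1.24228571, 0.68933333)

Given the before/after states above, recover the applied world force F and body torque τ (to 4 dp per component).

v₁ − v₀ = (-0.09600000, -0.01600000, 0.14400000)
F = m·Δv/dt = (-2.4000, -0.4000, 3.6000)
rate change Δω = (0.13880000, -0.04228571, 0.08933333)
ω₀×(Iω₀) = (-0.0288, 0.0192, 0.0192)
τ = I·(Δω/dt) + ω₀×(Iω₀) = (0.1100, -0.0400, 0.1800)

F = (-2.4000, -0.4000, 3.6000)
τ = (0.1100, -0.0400, 0.1800)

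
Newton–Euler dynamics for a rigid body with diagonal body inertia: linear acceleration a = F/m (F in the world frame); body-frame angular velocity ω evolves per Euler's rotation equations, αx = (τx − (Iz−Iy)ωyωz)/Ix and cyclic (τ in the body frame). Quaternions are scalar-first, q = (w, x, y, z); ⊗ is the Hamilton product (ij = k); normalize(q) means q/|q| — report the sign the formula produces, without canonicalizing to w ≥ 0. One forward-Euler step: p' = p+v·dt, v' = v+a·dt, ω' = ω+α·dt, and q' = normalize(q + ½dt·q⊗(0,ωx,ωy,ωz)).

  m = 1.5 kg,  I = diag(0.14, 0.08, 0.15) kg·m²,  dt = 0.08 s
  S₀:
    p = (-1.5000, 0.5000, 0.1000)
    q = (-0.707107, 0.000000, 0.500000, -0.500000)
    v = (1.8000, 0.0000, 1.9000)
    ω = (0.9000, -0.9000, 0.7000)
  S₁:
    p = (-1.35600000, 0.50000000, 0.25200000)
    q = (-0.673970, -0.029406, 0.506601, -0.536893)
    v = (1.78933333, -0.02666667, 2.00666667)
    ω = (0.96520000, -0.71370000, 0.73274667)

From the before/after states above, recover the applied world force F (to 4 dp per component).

F = (-0.2000, -0.5000, 2.0000)

v₁ − v₀ = (-0.01066667, -0.02666667, 0.10666667)
F = m·Δv/dt = (-0.2000, -0.5000, 2.0000)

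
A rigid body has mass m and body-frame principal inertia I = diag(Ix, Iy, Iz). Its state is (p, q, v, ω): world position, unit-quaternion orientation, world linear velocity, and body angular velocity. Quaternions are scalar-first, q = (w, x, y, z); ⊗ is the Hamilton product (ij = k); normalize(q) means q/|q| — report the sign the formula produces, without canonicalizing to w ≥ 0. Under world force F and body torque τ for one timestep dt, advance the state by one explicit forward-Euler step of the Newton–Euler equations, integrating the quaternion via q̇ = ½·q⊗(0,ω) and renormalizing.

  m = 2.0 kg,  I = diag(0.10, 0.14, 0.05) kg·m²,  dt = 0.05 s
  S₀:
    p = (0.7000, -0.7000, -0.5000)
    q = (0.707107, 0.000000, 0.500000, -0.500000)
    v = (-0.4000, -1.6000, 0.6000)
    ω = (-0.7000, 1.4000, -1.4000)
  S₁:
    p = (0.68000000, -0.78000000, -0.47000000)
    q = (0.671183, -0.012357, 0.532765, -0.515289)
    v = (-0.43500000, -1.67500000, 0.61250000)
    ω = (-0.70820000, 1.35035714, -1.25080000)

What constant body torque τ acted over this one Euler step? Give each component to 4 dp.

rate change Δω = (-0.00820000, -0.04964286, 0.14920000)
I·α + gyro = (0.1600, -0.0900, 0.1100)

τ = (0.1600, -0.0900, 0.1100)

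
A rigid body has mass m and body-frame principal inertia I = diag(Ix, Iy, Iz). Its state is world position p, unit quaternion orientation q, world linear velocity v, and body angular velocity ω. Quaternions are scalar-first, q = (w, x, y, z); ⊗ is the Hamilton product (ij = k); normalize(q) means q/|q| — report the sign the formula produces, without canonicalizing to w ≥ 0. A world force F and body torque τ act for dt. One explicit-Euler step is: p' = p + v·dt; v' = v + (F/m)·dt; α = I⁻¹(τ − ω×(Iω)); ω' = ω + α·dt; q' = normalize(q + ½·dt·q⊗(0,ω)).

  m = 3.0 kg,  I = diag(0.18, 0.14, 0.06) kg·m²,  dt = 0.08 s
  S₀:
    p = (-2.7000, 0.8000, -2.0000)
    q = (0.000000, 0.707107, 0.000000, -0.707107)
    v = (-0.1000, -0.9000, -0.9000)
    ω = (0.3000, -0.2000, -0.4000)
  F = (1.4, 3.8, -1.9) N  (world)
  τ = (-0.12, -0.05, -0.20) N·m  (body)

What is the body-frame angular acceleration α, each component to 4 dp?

gyro term ω×Iω = (-0.0064, -0.0144, 0.0024)
(τ − ω×Iω)/I = (-0.6311, -0.2543, -3.3733)

α = (-0.6311, -0.2543, -3.3733)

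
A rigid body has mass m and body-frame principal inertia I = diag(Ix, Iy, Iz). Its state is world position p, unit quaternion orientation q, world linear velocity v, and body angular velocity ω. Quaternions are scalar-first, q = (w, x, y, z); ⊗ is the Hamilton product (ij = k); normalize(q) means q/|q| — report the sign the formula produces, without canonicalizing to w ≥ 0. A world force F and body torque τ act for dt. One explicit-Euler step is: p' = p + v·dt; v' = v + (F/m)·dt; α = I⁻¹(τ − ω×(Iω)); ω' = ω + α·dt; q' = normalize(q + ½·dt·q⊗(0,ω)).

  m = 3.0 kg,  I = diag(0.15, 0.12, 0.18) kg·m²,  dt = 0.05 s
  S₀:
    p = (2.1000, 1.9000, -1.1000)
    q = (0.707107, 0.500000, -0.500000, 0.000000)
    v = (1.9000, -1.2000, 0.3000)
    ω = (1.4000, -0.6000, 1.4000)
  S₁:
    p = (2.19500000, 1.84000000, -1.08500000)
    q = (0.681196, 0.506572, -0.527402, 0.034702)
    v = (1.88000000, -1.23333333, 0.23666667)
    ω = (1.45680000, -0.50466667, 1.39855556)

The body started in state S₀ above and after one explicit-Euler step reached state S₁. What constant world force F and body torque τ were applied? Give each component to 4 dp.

rate change Δω = (0.05680000, 0.09533333, -0.00144444)
applied torque τ = (0.1200, 0.1700, 0.0200)
velocity change Δv = (-0.02000000, -0.03333333, -0.06333333)
F = m·Δv/dt = (-1.2000, -2.0000, -3.8000)

F = (-1.2000, -2.0000, -3.8000)
τ = (0.1200, 0.1700, 0.0200)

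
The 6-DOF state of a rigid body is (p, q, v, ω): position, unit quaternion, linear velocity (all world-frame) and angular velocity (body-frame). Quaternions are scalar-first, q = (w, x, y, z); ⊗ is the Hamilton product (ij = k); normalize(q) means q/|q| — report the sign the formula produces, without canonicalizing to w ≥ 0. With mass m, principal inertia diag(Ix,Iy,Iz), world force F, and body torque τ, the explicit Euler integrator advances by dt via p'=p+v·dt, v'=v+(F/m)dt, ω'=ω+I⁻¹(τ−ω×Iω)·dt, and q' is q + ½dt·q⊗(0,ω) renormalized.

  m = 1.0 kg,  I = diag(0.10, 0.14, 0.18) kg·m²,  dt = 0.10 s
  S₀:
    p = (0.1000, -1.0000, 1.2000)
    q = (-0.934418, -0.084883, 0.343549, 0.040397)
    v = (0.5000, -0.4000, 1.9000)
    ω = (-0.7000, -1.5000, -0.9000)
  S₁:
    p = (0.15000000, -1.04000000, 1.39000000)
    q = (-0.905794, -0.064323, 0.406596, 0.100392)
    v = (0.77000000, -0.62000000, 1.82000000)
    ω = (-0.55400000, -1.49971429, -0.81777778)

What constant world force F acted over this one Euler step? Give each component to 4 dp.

F = (2.7000, -2.2000, -0.8000)

v₁ − v₀ = (0.27000000, -0.22000000, -0.08000000)
applied force F = (2.7000, -2.2000, -0.8000)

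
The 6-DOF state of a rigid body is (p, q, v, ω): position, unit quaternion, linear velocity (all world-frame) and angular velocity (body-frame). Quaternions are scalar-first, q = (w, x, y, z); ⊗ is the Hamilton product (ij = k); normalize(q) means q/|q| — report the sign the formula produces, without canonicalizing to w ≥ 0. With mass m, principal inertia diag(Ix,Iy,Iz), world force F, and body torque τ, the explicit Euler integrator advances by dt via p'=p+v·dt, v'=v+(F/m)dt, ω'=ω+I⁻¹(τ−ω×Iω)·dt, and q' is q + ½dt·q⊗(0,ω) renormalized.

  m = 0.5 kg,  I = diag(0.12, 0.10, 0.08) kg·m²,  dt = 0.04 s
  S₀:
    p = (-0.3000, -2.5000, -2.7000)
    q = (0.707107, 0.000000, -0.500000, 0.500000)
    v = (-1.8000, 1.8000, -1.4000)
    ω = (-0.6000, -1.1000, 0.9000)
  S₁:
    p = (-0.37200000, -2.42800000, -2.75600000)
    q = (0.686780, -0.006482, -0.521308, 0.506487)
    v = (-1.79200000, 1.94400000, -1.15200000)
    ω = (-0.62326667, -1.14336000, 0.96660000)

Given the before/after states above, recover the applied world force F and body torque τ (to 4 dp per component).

Δv = v₁−v₀ = (0.00800000, 0.14400000, 0.24800000)
applied force F = (0.1000, 1.8000, 3.1000)
Δω = ω₁−ω₀ = (-0.02326667, -0.04336000, 0.06660000)
applied torque τ = (-0.0500, -0.1300, 0.1200)

F = (0.1000, 1.8000, 3.1000)
τ = (-0.0500, -0.1300, 0.1200)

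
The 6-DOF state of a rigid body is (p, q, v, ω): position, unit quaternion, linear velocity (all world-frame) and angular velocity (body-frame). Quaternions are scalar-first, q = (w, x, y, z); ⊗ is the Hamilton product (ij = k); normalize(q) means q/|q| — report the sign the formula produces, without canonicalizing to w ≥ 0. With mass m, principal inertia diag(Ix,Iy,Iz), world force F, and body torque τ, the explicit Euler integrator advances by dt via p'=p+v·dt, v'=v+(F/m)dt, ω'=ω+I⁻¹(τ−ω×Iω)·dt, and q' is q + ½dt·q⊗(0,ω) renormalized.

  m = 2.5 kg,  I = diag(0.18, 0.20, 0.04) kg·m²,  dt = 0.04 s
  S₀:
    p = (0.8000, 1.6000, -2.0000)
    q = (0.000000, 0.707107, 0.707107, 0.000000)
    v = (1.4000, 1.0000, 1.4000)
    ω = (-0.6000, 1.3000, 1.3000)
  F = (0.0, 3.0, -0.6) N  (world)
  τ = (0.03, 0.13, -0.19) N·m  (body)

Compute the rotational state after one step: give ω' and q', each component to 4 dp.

precession coupling ω×(Iω) = (-0.2704, -0.1092, -0.0156)
angular accel α = (1.6689, 1.1960, -4.3600)
ω + α·dt = (-0.5332, 1.3478, 1.1256)
2q̇ = q⊗(0,ω) = (-0.4949749, 0.9192391, -0.9192391, 1.3435033)
q' = normalize(q + ½dt·q⊗(0,ω)) = (-0.0099, 0.7249, 0.6882, 0.0268)

ω' = (-0.5332, 1.3478, 1.1256)
q' = (-0.0099, 0.7249, 0.6882, 0.0268)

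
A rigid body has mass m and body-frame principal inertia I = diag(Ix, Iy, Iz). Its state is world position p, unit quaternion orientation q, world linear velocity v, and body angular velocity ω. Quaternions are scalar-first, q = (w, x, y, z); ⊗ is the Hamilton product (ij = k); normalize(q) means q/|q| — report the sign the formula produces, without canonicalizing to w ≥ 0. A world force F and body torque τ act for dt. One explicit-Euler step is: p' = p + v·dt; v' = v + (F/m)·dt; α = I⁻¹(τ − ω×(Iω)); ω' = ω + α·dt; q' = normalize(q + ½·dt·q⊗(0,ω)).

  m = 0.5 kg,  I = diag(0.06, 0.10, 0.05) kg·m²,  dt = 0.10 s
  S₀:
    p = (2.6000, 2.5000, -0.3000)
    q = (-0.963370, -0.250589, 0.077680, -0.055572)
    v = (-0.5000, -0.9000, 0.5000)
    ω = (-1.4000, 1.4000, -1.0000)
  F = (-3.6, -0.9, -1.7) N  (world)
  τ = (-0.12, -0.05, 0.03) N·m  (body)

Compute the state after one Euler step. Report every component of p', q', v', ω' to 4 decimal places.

precession coupling ω×(Iω) = (0.0700, 0.0140, -0.0784)
α = I⁻¹(τ − ω×Iω) = (-3.1667, -0.6400, 2.1680)
new body rate ω' = (-1.7167, 1.3360, -0.7832)
2q̇ = q⊗(0,ω) = (-0.5151486, 1.3488388, -1.5215062, 0.7212974)
q + ½dt·q⊗(0,ω), renormalized = (-0.9831, -0.1820, 0.0016, -0.0194)
a = (-7.2000, -1.8000, -3.4000)
p' = p + v·dt = (2.5500, 2.4100, -0.2500)
v + (F/m)dt = (-1.2200, -1.0800, 0.1600)

p' = (2.5500, 2.4100, -0.2500)
q' = (-0.9831, -0.1820, 0.0016, -0.0194)
v' = (-1.2200, -1.0800, 0.1600)
ω' = (-1.7167, 1.3360, -0.7832)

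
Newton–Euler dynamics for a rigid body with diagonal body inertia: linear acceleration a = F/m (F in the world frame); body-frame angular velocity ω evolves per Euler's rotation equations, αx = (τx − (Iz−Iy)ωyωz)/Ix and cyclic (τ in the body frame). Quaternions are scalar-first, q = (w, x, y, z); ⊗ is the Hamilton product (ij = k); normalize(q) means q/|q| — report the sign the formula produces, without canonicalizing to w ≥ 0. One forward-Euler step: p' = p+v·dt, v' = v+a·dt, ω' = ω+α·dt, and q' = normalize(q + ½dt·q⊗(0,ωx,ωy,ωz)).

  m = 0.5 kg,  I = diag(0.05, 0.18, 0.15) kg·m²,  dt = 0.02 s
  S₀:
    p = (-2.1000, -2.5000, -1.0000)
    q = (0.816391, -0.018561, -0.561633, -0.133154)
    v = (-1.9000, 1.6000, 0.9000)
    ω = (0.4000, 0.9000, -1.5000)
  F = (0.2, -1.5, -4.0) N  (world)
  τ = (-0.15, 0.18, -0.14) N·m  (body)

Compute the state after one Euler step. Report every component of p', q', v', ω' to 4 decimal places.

p' = (-2.1380, -2.4680, -0.9820)
q' = (0.8194, -0.0057, -0.5550, -0.1433)
v' = (-1.8920, 1.5400, 0.7400)
ω' = (0.3238, 0.9133, -1.5249)

ω×(Iω) gyroscopic = (0.0405, 0.0600, 0.0468)
α = I⁻¹(τ − ω×Iω) = (-3.8100, 0.6667, -1.2453)
ω + α·dt = (0.3238, 0.9133, -1.5249)
2q̇ = q⊗(0,ω) = (0.3131631, 1.2888445, 0.6536488, -1.0166382)
q' = normalize(q + ½dt·q⊗(0,ω)) = (0.8194, -0.0057, -0.5550, -0.1433)
p' = p + v·dt = (-2.1380, -2.4680, -0.9820)
v' = v + a·dt = (-1.8920, 1.5400, 0.7400)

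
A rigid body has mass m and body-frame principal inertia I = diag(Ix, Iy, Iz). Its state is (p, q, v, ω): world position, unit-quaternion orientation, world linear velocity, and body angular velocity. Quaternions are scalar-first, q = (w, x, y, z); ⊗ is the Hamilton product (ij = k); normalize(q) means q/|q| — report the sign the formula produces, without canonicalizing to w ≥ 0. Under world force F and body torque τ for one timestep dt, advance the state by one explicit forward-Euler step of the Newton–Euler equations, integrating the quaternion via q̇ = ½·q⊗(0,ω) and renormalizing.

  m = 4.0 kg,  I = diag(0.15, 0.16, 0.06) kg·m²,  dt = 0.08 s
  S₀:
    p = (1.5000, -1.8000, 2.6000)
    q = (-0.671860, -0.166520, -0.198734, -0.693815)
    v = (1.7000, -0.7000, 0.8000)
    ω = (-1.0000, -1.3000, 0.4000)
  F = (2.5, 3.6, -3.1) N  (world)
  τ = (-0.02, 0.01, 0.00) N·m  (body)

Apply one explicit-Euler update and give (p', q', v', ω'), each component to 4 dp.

p' = (1.6360, -1.8560, 2.6640)
q' = (-0.6762, -0.1785, -0.1331, -0.7023)
v' = (1.7500, -0.6280, 0.7380)
ω' = (-1.0384, -1.2770, 0.3827)

p + v·dt = (1.6360, -1.8560, 2.6640)
v + (F/m)dt = (1.7500, -0.6280, 0.7380)
ω×(Iω) gyroscopic = (0.0520, -0.0360, 0.0130)
angular accel α = (-0.4800, 0.2875, -0.2167)
new body rate ω' = (-1.0384, -1.2770, 0.3827)
2q̇ = q⊗(0,ω) = (-0.1473482, -0.3095931, 1.6338410, -0.2510020)
q' = normalize(q + ½dt·q⊗(0,ω)) = (-0.6762, -0.1785, -0.1331, -0.7023)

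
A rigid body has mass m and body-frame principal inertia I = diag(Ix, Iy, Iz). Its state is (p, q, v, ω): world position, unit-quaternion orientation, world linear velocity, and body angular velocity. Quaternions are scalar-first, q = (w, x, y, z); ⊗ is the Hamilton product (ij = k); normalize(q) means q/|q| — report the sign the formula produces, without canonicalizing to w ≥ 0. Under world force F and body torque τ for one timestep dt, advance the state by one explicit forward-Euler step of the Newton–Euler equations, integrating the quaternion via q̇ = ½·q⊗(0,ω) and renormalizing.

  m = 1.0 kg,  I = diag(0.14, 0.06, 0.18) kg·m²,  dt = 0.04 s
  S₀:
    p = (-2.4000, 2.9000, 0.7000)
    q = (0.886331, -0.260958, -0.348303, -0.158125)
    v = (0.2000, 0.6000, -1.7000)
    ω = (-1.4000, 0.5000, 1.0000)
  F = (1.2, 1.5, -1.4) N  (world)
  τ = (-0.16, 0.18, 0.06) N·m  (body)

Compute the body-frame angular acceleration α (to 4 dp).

ω×(Iω) gyroscopic = (0.0600, 0.0560, 0.0560)
α = I⁻¹(τ − ω×Iω) = (-1.5714, 2.0667, 0.0222)

α = (-1.5714, 2.0667, 0.0222)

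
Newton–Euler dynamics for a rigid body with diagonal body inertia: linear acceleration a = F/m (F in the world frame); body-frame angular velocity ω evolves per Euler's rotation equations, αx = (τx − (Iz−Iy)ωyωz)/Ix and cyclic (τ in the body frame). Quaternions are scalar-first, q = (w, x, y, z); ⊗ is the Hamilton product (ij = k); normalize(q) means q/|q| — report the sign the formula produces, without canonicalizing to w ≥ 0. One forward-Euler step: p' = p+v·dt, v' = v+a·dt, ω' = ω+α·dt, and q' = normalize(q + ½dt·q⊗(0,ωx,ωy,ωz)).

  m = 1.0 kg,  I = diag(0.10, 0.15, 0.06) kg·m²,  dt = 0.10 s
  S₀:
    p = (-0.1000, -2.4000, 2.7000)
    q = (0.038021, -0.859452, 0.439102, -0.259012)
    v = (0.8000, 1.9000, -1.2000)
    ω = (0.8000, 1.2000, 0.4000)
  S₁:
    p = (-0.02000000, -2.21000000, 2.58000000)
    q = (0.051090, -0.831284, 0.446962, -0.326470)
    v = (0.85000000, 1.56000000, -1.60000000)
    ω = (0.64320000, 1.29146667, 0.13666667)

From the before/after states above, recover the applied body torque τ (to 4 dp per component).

τ = (-0.2000, 0.1500, -0.1100)

Δω = ω₁−ω₀ = (-0.15680000, 0.09146667, -0.26333333)
gyro term ω₀×Iω₀ = (-0.0432, 0.0128, 0.0480)
applied torque τ = (-0.2000, 0.1500, -0.1100)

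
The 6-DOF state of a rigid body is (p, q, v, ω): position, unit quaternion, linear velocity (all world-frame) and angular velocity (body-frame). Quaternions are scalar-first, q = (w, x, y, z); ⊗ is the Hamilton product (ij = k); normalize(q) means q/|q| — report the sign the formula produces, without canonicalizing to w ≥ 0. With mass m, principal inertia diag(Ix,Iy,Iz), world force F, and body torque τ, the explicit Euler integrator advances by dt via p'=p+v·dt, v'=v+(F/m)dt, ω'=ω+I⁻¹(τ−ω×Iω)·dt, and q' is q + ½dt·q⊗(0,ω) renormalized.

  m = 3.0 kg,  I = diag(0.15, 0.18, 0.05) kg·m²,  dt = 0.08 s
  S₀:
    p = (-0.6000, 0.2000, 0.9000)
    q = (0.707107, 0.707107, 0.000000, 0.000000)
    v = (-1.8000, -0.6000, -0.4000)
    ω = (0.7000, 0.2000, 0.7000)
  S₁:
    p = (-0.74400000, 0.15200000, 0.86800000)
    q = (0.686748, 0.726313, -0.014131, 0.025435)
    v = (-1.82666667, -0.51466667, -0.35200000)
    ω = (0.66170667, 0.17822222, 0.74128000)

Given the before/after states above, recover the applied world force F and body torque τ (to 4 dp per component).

F = (-1.0000, 3.2000, 1.8000)
τ = (-0.0900, 0.0000, 0.0300)

v₁ − v₀ = (-0.02666667, 0.08533333, 0.04800000)
F = m·Δv/dt = (-1.0000, 3.2000, 1.8000)
ω₁ − ω₀ = (-0.03829333, -0.02177778, 0.04128000)
I·α + gyro = (-0.0900, 0.0000, 0.0300)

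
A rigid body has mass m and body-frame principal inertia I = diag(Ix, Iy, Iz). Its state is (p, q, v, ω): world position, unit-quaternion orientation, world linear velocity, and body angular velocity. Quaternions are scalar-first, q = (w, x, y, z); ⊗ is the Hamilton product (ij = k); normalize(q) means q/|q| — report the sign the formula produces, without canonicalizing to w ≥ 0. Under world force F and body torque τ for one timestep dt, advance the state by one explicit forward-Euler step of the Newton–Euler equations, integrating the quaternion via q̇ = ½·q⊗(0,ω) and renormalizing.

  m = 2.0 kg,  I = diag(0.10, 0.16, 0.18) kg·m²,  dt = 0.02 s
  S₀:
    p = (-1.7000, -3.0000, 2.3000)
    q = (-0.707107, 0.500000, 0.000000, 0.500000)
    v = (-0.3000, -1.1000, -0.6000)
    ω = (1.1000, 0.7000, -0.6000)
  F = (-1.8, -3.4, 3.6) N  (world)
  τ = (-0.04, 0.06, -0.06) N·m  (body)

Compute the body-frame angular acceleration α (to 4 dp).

α = (-0.3160, 0.0450, -0.5900)

gyro term ω×Iω = (-0.0084, 0.0528, 0.0462)
angular accel α = (-0.3160, 0.0450, -0.5900)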